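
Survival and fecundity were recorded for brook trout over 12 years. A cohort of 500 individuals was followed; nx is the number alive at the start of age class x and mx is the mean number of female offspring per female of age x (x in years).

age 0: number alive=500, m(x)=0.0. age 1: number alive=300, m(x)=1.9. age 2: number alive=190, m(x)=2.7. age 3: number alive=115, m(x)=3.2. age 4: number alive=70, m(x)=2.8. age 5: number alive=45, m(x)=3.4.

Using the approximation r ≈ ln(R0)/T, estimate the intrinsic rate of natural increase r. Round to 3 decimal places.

0.543

lx = nx/n0 = nx/500: 1, 0.6, 0.38, 0.23, 0.14, 0.09
R0 = Σ lx·mx = 0 + 1.14 + 1.026 + 0.736 + 0.392 + 0.306 = 3.6
Σ x·lx·mx = 8.498; T = 8.498/3.6 = 2.36056…
r ≈ ln(R0)/T = ln(3.6)/2.36056… = 0.54264… → 0.543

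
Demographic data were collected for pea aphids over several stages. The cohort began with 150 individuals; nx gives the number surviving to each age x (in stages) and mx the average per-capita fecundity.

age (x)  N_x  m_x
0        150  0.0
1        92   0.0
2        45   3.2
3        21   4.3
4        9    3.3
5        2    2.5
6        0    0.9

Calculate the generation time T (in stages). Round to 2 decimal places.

lx = nx/n0 = nx/150: 1, 0.61333…, 0.3, 0.14, 0.06, 0.01333…, 0
lx·mx: 0, 0, 0.96, 0.602, 0.198, 0.033333…, 0 → R0 = 1.793333…
x·lx·mx: 0, 0, 1.92, 1.806, 0.792, 0.166667…, 0 → Σ = 4.684667…
T = 4.684667… / 1.793333… = 2.612268… → 2.61

2.61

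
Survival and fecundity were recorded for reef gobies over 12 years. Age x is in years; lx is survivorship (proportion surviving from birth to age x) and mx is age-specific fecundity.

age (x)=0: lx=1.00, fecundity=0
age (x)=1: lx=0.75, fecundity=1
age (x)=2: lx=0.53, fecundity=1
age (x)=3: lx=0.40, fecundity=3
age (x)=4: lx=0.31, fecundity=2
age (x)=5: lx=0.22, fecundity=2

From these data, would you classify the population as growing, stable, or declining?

growing

R0 = Σ lx·mx = 0 + 0.75 + 0.53 + 1.2 + 0.62 + 0.44 = 3.54
R0 > 1, so the population is growing.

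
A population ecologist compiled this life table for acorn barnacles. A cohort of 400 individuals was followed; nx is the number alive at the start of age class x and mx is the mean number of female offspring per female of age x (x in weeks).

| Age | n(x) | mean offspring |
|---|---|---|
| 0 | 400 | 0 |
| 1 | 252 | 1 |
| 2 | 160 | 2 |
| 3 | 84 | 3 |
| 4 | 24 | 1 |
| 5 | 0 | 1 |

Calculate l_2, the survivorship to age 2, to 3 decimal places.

l_2 = n_2/n_0 = 160/400 = 0.4 → 0.400

0.400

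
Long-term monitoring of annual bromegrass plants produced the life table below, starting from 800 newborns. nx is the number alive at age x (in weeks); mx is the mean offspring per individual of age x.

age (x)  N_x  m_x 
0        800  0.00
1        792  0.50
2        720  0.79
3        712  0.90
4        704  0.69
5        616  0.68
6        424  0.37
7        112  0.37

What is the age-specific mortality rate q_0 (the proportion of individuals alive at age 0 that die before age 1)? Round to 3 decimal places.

lx = nx/n0 = nx/800: 1, 0.99, 0.9, 0.89, 0.88, 0.77, 0.53, 0.14
q_0 = (l_0 − l_1) / l_0 = (1 − 0.99) / 1
     = 0.01 / 1 = 0.01 → 0.010

0.010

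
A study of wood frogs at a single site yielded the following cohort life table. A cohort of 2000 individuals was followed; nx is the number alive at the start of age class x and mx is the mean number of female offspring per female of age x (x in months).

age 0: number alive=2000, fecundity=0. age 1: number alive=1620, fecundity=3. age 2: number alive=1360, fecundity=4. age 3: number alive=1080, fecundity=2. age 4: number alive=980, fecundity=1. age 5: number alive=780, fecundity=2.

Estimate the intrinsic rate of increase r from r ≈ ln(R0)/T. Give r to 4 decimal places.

lx = nx/n0 = nx/2000: 1, 0.81, 0.68, 0.54, 0.49, 0.39
R0 = Σ lx·mx = 0 + 2.43 + 2.72 + 1.08 + 0.49 + 0.78 = 7.5
Σ x·lx·mx = 16.97; T = 16.97/7.5 = 2.26267…
r ≈ ln(R0)/T = ln(7.5)/2.26267… = 0.890499… → 0.8905

0.8905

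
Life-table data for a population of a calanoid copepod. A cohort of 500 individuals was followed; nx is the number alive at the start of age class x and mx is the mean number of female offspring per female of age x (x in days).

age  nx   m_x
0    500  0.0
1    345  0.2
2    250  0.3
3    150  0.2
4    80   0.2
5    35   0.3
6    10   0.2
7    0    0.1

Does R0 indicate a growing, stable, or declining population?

declining

lx = nx/n0 = nx/500: 1, 0.69, 0.5, 0.3, 0.16, 0.07, 0.02, 0
R0 = Σ lx·mx = 0 + 0.138 + 0.15 + 0.06 + 0.032 + 0.021 + 0.004 + 0 = 0.405
R0 < 1, so the population is declining.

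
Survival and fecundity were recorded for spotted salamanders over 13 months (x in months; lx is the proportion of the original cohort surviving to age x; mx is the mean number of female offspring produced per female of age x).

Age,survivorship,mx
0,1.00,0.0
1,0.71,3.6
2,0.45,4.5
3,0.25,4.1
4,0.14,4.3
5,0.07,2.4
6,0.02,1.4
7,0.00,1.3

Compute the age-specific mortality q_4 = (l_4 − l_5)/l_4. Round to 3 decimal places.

0.500

q_4 = (l_4 − l_5) / l_4 = (0.14 − 0.07) / 0.14
     = 0.07 / 0.14 = 0.5 → 0.500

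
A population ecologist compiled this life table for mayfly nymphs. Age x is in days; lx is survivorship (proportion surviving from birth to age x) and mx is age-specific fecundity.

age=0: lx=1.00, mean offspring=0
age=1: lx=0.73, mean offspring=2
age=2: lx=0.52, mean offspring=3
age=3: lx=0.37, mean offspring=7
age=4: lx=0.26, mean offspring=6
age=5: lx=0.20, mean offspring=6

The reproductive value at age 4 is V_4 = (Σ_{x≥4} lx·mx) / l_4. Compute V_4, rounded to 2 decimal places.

10.62

lx·mx for x ≥ 4: 1.56, 1.2 → sum = 2.76
V_4 = 2.76 / l_4 = 2.76 / 0.26 = 10.615385… → 10.62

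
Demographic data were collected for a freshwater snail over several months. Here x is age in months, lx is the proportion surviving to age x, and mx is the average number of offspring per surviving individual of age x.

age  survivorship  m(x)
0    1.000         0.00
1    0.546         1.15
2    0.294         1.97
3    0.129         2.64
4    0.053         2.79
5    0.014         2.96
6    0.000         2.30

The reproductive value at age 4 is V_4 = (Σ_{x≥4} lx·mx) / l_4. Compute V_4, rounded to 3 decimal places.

lx·mx for x ≥ 4: 0.14787, 0.04144, 0 → sum = 0.18931
V_4 = 0.18931 / l_4 = 0.18931 / 0.053 = 3.571887… → 3.572

3.572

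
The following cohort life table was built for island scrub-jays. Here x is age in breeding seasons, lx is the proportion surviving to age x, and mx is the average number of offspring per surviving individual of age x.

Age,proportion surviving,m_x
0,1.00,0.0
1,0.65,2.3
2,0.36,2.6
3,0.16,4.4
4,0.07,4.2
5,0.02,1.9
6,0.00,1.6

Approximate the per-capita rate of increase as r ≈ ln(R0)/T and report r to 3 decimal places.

R0 = Σ lx·mx = 0 + 1.495 + 0.936 + 0.704 + 0.294 + 0.038 + 0 = 3.467
Σ x·lx·mx = 6.845; T = 6.845/3.467 = 1.97433…
r ≈ ln(R0)/T = ln(3.467)/1.97433… = 0.62973… → 0.630

0.630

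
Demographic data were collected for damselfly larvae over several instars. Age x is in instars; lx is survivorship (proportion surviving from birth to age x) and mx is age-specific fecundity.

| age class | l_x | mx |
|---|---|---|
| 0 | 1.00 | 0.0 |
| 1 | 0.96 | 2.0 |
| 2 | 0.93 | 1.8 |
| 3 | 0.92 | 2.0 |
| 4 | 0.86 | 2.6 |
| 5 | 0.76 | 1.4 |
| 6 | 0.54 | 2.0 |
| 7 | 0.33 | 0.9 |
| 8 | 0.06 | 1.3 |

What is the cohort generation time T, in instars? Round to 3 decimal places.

lx·mx: 0, 1.92, 1.674, 1.84, 2.236, 1.064, 1.08, 0.297, 0.078 → R0 = 10.189
x·lx·mx: 0, 1.92, 3.348, 5.52, 8.944, 5.32, 6.48, 2.079, 0.624 → Σ = 34.235
T = 34.235 / 10.189 = 3.359996… → 3.360

3.360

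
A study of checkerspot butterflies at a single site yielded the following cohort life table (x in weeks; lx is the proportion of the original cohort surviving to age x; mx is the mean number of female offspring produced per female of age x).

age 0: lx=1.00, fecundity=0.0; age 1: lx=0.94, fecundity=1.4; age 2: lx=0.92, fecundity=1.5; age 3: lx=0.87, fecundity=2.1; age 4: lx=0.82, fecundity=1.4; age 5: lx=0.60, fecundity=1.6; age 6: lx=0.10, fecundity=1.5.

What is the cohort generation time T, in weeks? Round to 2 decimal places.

2.93

lx·mx: 0, 1.316, 1.38, 1.827, 1.148, 0.96, 0.15 → R0 = 6.781
x·lx·mx: 0, 1.316, 2.76, 5.481, 4.592, 4.8, 0.9 → Σ = 19.849
T = 19.849 / 6.781 = 2.927149… → 2.93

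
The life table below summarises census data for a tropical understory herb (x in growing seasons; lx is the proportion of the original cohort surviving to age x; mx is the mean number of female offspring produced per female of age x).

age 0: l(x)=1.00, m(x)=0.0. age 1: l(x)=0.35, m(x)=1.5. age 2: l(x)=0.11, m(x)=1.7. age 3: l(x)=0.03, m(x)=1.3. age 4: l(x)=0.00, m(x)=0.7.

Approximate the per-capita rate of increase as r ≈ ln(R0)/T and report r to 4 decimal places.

-0.2117

R0 = Σ lx·mx = 0 + 0.525 + 0.187 + 0.039 + 0 = 0.751
Σ x·lx·mx = 1.016; T = 1.016/0.751 = 1.35286…
r ≈ ln(R0)/T = ln(0.751)/1.35286… = -0.211662… → -0.2117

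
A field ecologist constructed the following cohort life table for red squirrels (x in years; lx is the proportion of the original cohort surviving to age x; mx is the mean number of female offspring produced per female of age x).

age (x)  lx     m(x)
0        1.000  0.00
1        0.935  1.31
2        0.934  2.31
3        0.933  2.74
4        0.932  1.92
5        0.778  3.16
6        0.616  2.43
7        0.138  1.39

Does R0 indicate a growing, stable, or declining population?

R0 = Σ lx·mx = 0 + 1.22485 + 2.15754 + 2.55642 + 1.78944 + 2.45848 + 1.49688 + 0.19182 = 11.87543
R0 > 1, so the population is growing.

growing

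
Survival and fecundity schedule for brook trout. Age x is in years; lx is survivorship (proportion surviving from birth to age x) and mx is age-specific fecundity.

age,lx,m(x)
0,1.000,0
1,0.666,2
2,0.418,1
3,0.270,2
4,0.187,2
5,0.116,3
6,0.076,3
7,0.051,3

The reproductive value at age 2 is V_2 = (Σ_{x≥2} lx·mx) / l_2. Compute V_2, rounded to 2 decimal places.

4.93

lx·mx for x ≥ 2: 0.418, 0.54, 0.374, 0.348, 0.228, 0.153 → sum = 2.061
V_2 = 2.061 / l_2 = 2.061 / 0.418 = 4.930622… → 4.93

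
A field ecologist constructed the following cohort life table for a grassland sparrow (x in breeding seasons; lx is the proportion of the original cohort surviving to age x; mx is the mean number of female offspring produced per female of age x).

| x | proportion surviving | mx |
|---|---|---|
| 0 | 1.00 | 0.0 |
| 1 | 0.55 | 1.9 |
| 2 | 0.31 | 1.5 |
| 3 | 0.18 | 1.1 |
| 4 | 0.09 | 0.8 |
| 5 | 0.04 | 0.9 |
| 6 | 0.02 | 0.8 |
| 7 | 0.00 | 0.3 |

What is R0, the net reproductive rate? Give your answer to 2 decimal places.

lx·mx by age: 0, 1.045, 0.465, 0.198, 0.072, 0.036, 0.016, 0
R0 = Σ lx·mx = 1.832 → 1.83

1.83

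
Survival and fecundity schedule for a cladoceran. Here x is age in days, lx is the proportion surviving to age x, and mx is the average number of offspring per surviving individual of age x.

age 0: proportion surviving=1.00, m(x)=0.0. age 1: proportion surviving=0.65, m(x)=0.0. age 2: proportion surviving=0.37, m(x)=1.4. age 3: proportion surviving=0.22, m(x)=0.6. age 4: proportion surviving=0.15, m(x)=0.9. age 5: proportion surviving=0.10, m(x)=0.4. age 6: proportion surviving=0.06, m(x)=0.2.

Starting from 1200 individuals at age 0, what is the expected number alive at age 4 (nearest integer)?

Expected survivors = N0 · l_4 = 1200 × 0.15 = 180 → 180

180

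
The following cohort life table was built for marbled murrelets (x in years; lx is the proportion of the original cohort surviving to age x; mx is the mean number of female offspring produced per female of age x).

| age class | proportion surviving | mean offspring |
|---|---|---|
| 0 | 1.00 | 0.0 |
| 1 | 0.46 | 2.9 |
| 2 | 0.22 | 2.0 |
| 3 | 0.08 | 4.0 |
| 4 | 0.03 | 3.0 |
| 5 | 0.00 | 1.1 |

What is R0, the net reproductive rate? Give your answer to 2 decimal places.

lx·mx by age: 0, 1.334, 0.44, 0.32, 0.09, 0
R0 = Σ lx·mx = 2.184 → 2.18

2.18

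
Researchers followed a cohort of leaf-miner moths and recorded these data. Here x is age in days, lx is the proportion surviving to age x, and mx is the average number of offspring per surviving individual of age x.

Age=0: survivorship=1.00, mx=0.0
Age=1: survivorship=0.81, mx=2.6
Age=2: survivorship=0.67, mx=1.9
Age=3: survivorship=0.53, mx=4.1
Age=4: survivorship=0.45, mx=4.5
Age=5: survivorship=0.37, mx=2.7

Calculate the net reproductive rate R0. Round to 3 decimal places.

lx·mx by age: 0, 2.106, 1.273, 2.173, 2.025, 0.999
R0 = Σ lx·mx = 8.576 → 8.576

8.576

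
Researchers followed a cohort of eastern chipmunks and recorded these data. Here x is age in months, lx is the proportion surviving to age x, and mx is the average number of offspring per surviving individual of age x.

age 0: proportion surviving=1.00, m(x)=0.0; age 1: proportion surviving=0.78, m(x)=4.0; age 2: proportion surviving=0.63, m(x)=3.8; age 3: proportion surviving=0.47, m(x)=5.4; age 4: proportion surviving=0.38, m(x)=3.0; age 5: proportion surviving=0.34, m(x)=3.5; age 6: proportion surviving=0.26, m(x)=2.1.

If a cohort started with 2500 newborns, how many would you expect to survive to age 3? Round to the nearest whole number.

1175

Expected survivors = N0 · l_3 = 2500 × 0.47 = 1175 → 1175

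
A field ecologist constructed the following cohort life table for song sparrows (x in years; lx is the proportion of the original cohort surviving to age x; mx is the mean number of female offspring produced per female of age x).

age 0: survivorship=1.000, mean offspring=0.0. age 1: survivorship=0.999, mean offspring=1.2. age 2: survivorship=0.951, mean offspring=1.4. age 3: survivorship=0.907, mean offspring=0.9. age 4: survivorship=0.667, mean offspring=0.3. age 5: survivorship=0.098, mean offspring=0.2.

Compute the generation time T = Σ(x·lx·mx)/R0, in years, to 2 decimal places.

2.02

lx·mx: 0, 1.1988, 1.3314, 0.8163, 0.2001, 0.0196 → R0 = 3.5662
x·lx·mx: 0, 1.1988, 2.6628, 2.4489, 0.8004, 0.098 → Σ = 7.2089
T = 7.2089 / 3.5662 = 2.021451… → 2.02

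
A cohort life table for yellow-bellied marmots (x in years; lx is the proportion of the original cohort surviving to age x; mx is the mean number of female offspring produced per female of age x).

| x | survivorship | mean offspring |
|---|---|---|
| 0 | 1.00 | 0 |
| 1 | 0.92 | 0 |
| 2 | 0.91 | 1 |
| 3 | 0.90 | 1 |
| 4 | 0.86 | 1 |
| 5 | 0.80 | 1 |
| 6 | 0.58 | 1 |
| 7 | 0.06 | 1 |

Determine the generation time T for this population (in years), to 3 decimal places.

lx·mx: 0, 0, 0.91, 0.9, 0.86, 0.8, 0.58, 0.06 → R0 = 4.11
x·lx·mx: 0, 0, 1.82, 2.7, 3.44, 4, 3.48, 0.42 → Σ = 15.86
T = 15.86 / 4.11 = 3.858881… → 3.859

3.859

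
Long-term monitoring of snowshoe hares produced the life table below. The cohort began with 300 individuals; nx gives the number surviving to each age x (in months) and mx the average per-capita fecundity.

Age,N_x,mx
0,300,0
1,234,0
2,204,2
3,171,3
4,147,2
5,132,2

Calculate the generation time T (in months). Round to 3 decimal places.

3.280

lx = nx/n0 = nx/300: 1, 0.78, 0.68, 0.57, 0.49, 0.44
lx·mx: 0, 0, 1.36, 1.71, 0.98, 0.88 → R0 = 4.93
x·lx·mx: 0, 0, 2.72, 5.13, 3.92, 4.4 → Σ = 16.17
T = 16.17 / 4.93 = 3.279919… → 3.280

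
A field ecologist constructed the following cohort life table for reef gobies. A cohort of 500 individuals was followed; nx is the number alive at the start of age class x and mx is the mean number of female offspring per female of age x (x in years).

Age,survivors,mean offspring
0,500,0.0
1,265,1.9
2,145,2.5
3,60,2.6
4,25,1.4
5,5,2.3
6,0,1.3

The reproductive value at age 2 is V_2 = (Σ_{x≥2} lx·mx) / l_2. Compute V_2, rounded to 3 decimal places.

3.897

lx = nx/n0 = nx/500: 1, 0.53, 0.29, 0.12, 0.05, 0.01, 0
lx·mx for x ≥ 2: 0.725, 0.312, 0.07, 0.023, 0 → sum = 1.13
V_2 = 1.13 / l_2 = 1.13 / 0.29 = 3.896552… → 3.897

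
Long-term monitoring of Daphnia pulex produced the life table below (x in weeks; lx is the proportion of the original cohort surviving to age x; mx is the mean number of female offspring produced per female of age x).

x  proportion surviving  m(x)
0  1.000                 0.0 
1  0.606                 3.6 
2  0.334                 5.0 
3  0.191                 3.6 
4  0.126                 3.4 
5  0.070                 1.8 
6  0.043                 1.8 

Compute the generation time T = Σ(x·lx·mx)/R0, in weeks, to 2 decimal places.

2.01

lx·mx: 0, 2.1816, 1.67, 0.6876, 0.4284, 0.126, 0.0774 → R0 = 5.171
x·lx·mx: 0, 2.1816, 3.34, 2.0628, 1.7136, 0.63, 0.4644 → Σ = 10.3924
T = 10.3924 / 5.171 = 2.009747… → 2.01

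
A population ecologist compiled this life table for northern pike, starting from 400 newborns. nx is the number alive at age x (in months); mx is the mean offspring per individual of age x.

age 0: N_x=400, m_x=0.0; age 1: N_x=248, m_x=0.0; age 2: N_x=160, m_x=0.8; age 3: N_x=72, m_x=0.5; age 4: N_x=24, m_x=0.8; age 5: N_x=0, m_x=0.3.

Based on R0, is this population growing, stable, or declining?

declining

lx = nx/n0 = nx/400: 1, 0.62, 0.4, 0.18, 0.06, 0
R0 = Σ lx·mx = 0 + 0 + 0.32 + 0.09 + 0.048 + 0 = 0.458
R0 < 1, so the population is declining.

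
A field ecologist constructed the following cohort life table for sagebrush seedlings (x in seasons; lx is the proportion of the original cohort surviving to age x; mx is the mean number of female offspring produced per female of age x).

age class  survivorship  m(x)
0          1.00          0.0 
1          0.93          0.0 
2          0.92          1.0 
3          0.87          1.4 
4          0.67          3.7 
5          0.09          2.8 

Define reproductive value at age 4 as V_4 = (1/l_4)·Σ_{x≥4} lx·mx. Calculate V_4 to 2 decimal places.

4.08

lx·mx for x ≥ 4: 2.479, 0.252 → sum = 2.731
V_4 = 2.731 / l_4 = 2.731 / 0.67 = 4.076119… → 4.08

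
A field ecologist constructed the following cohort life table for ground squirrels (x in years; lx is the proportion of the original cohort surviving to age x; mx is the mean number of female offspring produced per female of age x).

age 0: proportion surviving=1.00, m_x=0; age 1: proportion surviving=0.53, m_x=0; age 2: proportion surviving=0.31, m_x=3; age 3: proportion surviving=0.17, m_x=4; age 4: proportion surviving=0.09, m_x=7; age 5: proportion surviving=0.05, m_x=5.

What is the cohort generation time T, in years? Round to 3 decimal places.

lx·mx: 0, 0, 0.93, 0.68, 0.63, 0.25 → R0 = 2.49
x·lx·mx: 0, 0, 1.86, 2.04, 2.52, 1.25 → Σ = 7.67
T = 7.67 / 2.49 = 3.080321… → 3.080

3.080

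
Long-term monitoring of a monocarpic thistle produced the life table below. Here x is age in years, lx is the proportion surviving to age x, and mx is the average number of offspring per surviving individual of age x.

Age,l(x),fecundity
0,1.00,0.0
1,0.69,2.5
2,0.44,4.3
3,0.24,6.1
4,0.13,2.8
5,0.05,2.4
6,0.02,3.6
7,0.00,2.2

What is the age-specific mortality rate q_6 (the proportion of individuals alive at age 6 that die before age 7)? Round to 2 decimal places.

1.00

q_6 = (l_6 − l_7) / l_6 = (0.02 − 0) / 0.02
     = 0.02 / 0.02 = 1 → 1.00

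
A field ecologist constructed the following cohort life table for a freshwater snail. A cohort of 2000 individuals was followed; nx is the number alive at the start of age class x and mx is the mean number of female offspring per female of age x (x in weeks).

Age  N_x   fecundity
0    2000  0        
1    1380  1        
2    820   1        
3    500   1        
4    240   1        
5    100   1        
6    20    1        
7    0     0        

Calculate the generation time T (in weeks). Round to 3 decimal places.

lx = nx/n0 = nx/2000: 1, 0.69, 0.41, 0.25, 0.12, 0.05, 0.01, 0
lx·mx: 0, 0.69, 0.41, 0.25, 0.12, 0.05, 0.01, 0 → R0 = 1.53
x·lx·mx: 0, 0.69, 0.82, 0.75, 0.48, 0.25, 0.06, 0 → Σ = 3.05
T = 3.05 / 1.53 = 1.993464… → 1.993

1.993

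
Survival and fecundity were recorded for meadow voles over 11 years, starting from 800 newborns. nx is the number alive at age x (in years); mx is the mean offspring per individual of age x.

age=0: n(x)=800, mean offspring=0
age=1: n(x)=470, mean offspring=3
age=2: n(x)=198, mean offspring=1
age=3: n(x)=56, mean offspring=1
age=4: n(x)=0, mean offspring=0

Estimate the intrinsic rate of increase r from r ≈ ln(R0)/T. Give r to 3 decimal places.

lx = nx/n0 = nx/800: 1, 0.5875, 0.2475, 0.07, 0
R0 = Σ lx·mx = 0 + 1.7625 + 0.2475 + 0.07 + 0 = 2.08
Σ x·lx·mx = 2.4675; T = 2.4675/2.08 = 1.1863…
r ≈ ln(R0)/T = ln(2.08)/1.1863… = 0.61736… → 0.617

0.617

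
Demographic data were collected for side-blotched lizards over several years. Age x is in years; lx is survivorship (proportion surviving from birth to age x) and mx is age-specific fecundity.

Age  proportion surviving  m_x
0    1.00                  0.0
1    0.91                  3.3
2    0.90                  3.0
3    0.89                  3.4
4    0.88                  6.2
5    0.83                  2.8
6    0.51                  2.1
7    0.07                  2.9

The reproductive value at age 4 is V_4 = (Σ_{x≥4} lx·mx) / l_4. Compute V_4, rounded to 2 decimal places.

lx·mx for x ≥ 4: 5.456, 2.324, 1.071, 0.203 → sum = 9.054
V_4 = 9.054 / l_4 = 9.054 / 0.88 = 10.288636… → 10.29

10.29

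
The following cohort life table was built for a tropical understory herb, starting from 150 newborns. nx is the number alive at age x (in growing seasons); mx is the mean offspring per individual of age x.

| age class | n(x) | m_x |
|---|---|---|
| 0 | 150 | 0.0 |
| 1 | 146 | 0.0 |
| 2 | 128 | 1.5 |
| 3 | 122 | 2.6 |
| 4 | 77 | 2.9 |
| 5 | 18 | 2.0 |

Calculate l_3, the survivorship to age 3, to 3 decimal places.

0.813

l_3 = n_3/n_0 = 122/150 = 0.813333… → 0.813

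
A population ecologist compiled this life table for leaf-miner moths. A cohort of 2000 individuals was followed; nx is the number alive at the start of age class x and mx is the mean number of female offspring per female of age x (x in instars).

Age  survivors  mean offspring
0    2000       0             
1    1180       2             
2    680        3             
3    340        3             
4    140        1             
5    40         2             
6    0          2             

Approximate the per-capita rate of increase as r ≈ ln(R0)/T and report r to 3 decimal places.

lx = nx/n0 = nx/2000: 1, 0.59, 0.34, 0.17, 0.07, 0.02, 0
R0 = Σ lx·mx = 0 + 1.18 + 1.02 + 0.51 + 0.07 + 0.04 + 0 = 2.82
Σ x·lx·mx = 5.23; T = 5.23/2.82 = 1.85461…
r ≈ ln(R0)/T = ln(2.82)/1.85461… = 0.55901… → 0.559

0.559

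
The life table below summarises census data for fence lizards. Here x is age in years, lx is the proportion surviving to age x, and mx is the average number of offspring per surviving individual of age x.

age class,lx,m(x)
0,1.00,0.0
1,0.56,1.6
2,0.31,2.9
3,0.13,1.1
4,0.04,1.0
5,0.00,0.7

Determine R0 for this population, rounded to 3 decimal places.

1.978

lx·mx by age: 0, 0.896, 0.899, 0.143, 0.04, 0
R0 = Σ lx·mx = 1.978 → 1.978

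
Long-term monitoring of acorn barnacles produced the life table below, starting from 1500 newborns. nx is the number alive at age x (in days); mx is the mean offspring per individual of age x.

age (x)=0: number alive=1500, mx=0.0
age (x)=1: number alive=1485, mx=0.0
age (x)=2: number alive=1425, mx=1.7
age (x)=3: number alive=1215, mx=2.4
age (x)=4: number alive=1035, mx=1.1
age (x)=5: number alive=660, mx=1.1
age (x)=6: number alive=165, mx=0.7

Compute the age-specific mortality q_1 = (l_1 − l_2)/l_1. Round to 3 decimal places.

lx = nx/n0 = nx/1500: 1, 0.99, 0.95, 0.81, 0.69, 0.44, 0.11
q_1 = (l_1 − l_2) / l_1 = (0.99 − 0.95) / 0.99
     = 0.04 / 0.99 = 0.040404… → 0.040

0.040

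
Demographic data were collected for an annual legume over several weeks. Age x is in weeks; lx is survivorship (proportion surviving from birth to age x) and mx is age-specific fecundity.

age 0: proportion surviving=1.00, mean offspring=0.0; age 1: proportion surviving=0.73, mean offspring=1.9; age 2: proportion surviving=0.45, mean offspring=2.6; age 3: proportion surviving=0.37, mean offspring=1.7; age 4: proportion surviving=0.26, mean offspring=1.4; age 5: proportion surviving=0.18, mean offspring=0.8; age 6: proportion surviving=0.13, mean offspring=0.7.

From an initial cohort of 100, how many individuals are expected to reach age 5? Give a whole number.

Expected survivors = N0 · l_5 = 100 × 0.18 = 18 → 18

18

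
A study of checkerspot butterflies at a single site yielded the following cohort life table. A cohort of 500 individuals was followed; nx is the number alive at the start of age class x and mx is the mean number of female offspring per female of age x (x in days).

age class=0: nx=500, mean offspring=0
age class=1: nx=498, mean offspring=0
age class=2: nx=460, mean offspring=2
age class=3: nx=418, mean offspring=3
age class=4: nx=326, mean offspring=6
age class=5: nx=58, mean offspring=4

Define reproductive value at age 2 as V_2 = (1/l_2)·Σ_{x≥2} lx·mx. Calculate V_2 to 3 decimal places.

lx = nx/n0 = nx/500: 1, 0.996, 0.92, 0.836, 0.652, 0.116
lx·mx for x ≥ 2: 1.84, 2.508, 3.912, 0.464 → sum = 8.724
V_2 = 8.724 / l_2 = 8.724 / 0.92 = 9.482609… → 9.483

9.483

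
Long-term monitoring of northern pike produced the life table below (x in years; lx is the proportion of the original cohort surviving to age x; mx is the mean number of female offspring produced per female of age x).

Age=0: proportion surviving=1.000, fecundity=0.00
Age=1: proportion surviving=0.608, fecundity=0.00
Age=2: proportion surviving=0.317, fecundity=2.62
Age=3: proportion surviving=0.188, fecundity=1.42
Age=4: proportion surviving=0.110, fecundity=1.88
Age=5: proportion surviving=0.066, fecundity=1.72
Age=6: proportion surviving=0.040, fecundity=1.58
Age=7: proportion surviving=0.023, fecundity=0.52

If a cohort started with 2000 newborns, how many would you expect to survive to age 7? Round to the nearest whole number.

Expected survivors = N0 · l_7 = 2000 × 0.023 = 46 → 46

46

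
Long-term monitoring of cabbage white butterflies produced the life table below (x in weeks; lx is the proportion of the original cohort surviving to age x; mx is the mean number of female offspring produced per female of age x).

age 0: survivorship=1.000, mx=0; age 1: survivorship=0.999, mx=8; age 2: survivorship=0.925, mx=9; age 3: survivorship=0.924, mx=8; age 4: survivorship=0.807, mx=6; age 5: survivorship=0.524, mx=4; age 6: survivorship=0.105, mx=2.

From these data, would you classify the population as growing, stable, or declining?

R0 = Σ lx·mx = 0 + 7.992 + 8.325 + 7.392 + 4.842 + 2.096 + 0.21 = 30.857
R0 > 1, so the population is growing.

growing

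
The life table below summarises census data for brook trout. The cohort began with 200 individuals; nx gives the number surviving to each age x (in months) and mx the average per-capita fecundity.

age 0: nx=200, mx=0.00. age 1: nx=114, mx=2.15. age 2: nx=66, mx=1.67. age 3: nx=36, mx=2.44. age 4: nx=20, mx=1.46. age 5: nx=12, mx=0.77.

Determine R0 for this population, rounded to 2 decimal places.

lx = nx/n0 = nx/200: 1, 0.57, 0.33, 0.18, 0.1, 0.06
lx·mx by age: 0, 1.2255, 0.5511, 0.4392, 0.146, 0.0462
R0 = Σ lx·mx = 2.408 → 2.41

2.41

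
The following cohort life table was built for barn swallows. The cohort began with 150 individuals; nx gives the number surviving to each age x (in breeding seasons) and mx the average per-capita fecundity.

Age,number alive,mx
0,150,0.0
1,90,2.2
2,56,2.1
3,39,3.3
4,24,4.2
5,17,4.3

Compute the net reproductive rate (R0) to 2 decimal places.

lx = nx/n0 = nx/150: 1, 0.6, 0.37333…, 0.26, 0.16, 0.11333…
lx·mx by age: 0, 1.32, 0.784…, 0.858, 0.672, 0.487333…
R0 = Σ lx·mx = 4.121333… → 4.12

4.12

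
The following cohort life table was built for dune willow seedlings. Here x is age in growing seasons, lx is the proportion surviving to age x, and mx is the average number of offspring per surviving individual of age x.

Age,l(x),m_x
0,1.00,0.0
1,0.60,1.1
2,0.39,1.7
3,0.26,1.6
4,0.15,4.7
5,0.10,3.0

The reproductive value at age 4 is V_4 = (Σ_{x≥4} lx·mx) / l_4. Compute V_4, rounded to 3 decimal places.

lx·mx for x ≥ 4: 0.705, 0.3 → sum = 1.005
V_4 = 1.005 / l_4 = 1.005 / 0.15 = 6.7 → 6.700

6.700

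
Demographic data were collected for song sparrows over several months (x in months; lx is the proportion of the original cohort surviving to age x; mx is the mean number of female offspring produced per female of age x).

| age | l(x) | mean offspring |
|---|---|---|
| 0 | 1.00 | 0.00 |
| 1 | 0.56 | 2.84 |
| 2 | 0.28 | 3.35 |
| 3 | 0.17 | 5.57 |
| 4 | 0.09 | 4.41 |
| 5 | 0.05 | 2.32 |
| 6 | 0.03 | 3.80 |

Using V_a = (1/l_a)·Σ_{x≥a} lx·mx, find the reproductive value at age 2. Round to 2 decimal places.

8.97

lx·mx for x ≥ 2: 0.938, 0.9469, 0.3969, 0.116, 0.114 → sum = 2.5118
V_2 = 2.5118 / l_2 = 2.5118 / 0.28 = 8.970714… → 8.97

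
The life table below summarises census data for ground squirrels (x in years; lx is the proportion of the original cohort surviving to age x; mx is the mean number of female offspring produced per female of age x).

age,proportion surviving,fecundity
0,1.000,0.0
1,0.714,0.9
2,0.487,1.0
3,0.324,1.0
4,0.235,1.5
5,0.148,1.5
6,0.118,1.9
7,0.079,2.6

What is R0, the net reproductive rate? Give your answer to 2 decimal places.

lx·mx by age: 0, 0.6426, 0.487, 0.324, 0.3525, 0.222, 0.2242, 0.2054
R0 = Σ lx·mx = 2.4577 → 2.46

2.46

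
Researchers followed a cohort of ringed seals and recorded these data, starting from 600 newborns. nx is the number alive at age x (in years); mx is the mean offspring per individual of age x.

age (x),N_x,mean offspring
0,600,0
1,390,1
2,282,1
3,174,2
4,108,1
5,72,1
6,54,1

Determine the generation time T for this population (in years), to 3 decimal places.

2.483

lx = nx/n0 = nx/600: 1, 0.65, 0.47, 0.29, 0.18, 0.12, 0.09
lx·mx: 0, 0.65, 0.47, 0.58, 0.18, 0.12, 0.09 → R0 = 2.09
x·lx·mx: 0, 0.65, 0.94, 1.74, 0.72, 0.6, 0.54 → Σ = 5.19
T = 5.19 / 2.09 = 2.483254… → 2.483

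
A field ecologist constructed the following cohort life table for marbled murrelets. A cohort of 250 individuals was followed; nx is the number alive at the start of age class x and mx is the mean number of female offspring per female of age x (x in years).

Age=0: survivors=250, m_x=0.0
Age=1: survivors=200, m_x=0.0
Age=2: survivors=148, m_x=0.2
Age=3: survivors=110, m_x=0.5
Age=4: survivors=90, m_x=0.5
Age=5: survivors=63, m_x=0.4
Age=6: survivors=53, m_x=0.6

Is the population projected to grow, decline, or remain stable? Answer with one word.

lx = nx/n0 = nx/250: 1, 0.8, 0.592, 0.44, 0.36, 0.252, 0.212
R0 = Σ lx·mx = 0 + 0 + 0.1184 + 0.22 + 0.18 + 0.1008 + 0.1272 = 0.7464
R0 < 1, so the population is declining.

declining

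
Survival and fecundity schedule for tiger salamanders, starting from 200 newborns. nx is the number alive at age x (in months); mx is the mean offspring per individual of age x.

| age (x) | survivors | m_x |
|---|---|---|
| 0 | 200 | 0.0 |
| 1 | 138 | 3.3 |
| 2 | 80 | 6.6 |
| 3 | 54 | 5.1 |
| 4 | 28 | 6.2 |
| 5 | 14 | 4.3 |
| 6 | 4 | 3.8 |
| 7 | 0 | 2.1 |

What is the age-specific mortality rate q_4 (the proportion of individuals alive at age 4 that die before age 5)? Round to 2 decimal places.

0.50

lx = nx/n0 = nx/200: 1, 0.69, 0.4, 0.27, 0.14, 0.07, 0.02, 0
q_4 = (l_4 − l_5) / l_4 = (0.14 − 0.07) / 0.14
     = 0.07 / 0.14 = 0.5 → 0.50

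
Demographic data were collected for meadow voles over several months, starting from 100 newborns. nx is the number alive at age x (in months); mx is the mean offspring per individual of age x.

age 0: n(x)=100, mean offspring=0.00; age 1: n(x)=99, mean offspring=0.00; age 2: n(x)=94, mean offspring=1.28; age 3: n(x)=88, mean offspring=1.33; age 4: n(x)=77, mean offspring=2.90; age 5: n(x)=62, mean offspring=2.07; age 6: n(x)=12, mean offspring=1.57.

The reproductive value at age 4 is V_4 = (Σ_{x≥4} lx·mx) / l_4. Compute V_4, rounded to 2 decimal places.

4.81

lx = nx/n0 = nx/100: 1, 0.99, 0.94, 0.88, 0.77, 0.62, 0.12
lx·mx for x ≥ 4: 2.233, 1.2834, 0.1884 → sum = 3.7048
V_4 = 3.7048 / l_4 = 3.7048 / 0.77 = 4.811429… → 4.81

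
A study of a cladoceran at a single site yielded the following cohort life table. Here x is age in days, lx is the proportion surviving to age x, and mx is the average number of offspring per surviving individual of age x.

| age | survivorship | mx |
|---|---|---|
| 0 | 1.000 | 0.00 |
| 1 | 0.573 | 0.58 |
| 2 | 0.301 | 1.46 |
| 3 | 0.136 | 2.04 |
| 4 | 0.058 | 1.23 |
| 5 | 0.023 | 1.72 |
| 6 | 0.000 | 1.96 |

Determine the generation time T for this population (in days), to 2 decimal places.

lx·mx: 0, 0.33234, 0.43946, 0.27744, 0.07134, 0.03956, 0 → R0 = 1.16014
x·lx·mx: 0, 0.33234, 0.87892, 0.83232, 0.28536, 0.1978, 0 → Σ = 2.52674
T = 2.52674 / 1.16014 = 2.177961… → 2.18

2.18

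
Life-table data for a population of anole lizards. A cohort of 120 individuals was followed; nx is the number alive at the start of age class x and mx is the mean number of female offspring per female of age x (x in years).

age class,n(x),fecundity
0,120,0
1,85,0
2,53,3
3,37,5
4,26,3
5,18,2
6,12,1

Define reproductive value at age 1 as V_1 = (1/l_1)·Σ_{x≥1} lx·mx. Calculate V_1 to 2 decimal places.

5.53

lx = nx/n0 = nx/120: 1, 0.70833…, 0.44167…, 0.30833…, 0.21667…, 0.15, 0.1
lx·mx for x ≥ 1: 0, 1.325…, 1.541667…, 0.65…, 0.3, 0.1 → sum = 3.916667…
V_1 = 3.916667… / l_1 = 3.916667… / 0.708333… = 5.529412… → 5.53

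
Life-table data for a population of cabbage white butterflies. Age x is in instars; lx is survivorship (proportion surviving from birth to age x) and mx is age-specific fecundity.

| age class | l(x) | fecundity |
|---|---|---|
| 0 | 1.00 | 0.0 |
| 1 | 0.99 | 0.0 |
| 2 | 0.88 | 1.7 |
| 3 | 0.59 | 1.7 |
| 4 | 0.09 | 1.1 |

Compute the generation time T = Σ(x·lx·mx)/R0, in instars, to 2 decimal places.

2.46

lx·mx: 0, 0, 1.496, 1.003, 0.099 → R0 = 2.598
x·lx·mx: 0, 0, 2.992, 3.009, 0.396 → Σ = 6.397
T = 6.397 / 2.598 = 2.462279… → 2.46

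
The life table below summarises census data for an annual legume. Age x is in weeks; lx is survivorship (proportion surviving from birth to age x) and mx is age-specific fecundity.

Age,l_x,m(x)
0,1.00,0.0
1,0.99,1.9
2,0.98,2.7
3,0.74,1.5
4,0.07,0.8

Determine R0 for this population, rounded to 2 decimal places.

5.69

lx·mx by age: 0, 1.881, 2.646, 1.11, 0.056
R0 = Σ lx·mx = 5.693 → 5.69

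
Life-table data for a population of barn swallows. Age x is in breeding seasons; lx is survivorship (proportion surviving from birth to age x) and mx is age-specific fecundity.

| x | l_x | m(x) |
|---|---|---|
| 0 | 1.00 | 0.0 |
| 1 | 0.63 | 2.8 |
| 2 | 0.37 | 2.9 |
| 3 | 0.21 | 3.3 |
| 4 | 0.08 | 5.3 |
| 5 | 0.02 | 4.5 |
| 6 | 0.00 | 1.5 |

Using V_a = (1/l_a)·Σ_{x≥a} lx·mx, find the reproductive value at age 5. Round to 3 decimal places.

4.500

lx·mx for x ≥ 5: 0.09, 0 → sum = 0.09
V_5 = 0.09 / l_5 = 0.09 / 0.02 = 4.5 → 4.500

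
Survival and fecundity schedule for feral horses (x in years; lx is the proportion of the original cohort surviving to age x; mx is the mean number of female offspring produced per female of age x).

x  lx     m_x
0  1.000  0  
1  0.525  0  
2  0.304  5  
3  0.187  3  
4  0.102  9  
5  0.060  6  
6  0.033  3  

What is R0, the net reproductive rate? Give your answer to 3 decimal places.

lx·mx by age: 0, 0, 1.52, 0.561, 0.918, 0.36, 0.099
R0 = Σ lx·mx = 3.458 → 3.458

3.458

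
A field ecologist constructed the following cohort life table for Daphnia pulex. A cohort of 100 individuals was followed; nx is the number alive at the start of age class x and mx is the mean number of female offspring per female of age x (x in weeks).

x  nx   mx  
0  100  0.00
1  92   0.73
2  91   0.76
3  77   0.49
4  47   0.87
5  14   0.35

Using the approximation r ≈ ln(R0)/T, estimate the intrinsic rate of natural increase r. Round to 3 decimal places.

lx = nx/n0 = nx/100: 1, 0.92, 0.91, 0.77, 0.47, 0.14
R0 = Σ lx·mx = 0 + 0.6716 + 0.6916 + 0.3773 + 0.4089 + 0.049 = 2.1984
Σ x·lx·mx = 5.0673; T = 5.0673/2.1984 = 2.30499…
r ≈ ln(R0)/T = ln(2.1984)/2.30499… = 0.34175… → 0.342

0.342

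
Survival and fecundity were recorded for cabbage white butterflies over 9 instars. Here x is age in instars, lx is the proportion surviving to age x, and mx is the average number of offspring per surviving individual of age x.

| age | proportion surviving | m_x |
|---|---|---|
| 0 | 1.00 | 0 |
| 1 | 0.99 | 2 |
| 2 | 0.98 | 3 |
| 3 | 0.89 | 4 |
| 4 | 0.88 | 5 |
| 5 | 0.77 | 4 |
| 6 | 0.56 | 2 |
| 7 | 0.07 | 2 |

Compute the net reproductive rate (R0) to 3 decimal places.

lx·mx by age: 0, 1.98, 2.94, 3.56, 4.4, 3.08, 1.12, 0.14
R0 = Σ lx·mx = 17.22 → 17.220

17.220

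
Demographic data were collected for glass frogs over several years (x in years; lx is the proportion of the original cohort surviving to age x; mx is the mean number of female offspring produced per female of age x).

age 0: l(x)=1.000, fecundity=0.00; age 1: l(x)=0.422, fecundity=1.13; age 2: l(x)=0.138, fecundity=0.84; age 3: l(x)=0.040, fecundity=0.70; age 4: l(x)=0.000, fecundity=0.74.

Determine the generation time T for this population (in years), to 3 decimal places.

lx·mx: 0, 0.47686, 0.11592, 0.028, 0 → R0 = 0.62078
x·lx·mx: 0, 0.47686, 0.23184, 0.084, 0 → Σ = 0.7927
T = 0.7927 / 0.62078 = 1.276942… → 1.277

1.277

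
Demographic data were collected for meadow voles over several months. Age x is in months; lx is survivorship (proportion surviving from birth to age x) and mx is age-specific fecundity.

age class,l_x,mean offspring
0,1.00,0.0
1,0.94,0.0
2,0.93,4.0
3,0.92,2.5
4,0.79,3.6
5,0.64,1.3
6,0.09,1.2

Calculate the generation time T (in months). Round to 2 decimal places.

lx·mx: 0, 0, 3.72, 2.3, 2.844, 0.832, 0.108 → R0 = 9.804
x·lx·mx: 0, 0, 7.44, 6.9, 11.376, 4.16, 0.648 → Σ = 30.524
T = 30.524 / 9.804 = 3.113423… → 3.11

3.11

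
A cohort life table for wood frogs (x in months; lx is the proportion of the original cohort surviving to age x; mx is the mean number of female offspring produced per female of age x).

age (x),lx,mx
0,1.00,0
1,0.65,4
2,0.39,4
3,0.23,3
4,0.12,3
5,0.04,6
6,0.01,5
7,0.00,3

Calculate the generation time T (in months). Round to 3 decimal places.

lx·mx: 0, 2.6, 1.56, 0.69, 0.36, 0.24, 0.05, 0 → R0 = 5.5
x·lx·mx: 0, 2.6, 3.12, 2.07, 1.44, 1.2, 0.3, 0 → Σ = 10.73
T = 10.73 / 5.5 = 1.950909… → 1.951

1.951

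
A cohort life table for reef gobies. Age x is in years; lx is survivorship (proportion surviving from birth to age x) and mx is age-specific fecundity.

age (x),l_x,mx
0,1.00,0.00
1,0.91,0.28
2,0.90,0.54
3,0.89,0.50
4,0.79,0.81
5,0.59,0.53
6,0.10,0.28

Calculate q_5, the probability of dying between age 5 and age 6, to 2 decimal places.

q_5 = (l_5 − l_6) / l_5 = (0.59 − 0.1) / 0.59
     = 0.49 / 0.59 = 0.830508… → 0.83

0.83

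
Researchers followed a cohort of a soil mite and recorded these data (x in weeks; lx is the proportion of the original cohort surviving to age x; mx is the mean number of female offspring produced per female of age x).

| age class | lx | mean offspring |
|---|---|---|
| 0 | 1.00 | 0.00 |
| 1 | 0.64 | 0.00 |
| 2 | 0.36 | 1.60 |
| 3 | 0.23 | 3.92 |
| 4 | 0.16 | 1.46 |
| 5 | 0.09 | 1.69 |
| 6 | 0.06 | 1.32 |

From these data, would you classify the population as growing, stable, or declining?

R0 = Σ lx·mx = 0 + 0 + 0.576 + 0.9016 + 0.2336 + 0.1521 + 0.0792 = 1.9425
R0 > 1, so the population is growing.

growing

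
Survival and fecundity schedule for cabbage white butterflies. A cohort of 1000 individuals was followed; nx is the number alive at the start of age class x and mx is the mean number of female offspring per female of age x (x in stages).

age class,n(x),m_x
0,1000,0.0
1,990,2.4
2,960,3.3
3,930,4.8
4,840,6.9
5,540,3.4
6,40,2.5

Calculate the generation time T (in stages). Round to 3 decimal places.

3.104

lx = nx/n0 = nx/1000: 1, 0.99, 0.96, 0.93, 0.84, 0.54, 0.04
lx·mx: 0, 2.376, 3.168, 4.464, 5.796, 1.836, 0.1 → R0 = 17.74
x·lx·mx: 0, 2.376, 6.336, 13.392, 23.184, 9.18, 0.6 → Σ = 55.068
T = 55.068 / 17.74 = 3.104171… → 3.104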